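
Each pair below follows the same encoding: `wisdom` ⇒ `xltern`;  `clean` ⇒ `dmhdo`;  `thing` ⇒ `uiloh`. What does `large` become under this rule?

The shift depends on letter class: consonant w→x is +1, but vowel i→l is +3. Vowels shift forward by 3 and consonants shift forward by 1.
Applying it to large: l(cons)+1=m, a(vowel)+3=d, r(cons)+1=s, g(cons)+1=h, e(vowel)+3=h.

mdshh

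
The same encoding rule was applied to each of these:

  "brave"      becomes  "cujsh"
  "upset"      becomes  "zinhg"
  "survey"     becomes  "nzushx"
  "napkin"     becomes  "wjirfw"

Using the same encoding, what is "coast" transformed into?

b(1)→c(2) and r(17)→u(20) fit y≡19x+9 (mod 26); the inverse of 19 mod 26 is 11. Treating letters as 0–25, the rule is x ↦ 19x + 9 (mod 26).
On coast: c(2)→19·2+9≡21=v; o(14)→19·14+9≡15=p; a(0)→19·0+9≡9=j; s(18)→19·18+9≡13=n; t(19)→19·19+9≡6=g (all mod 26).

vpjng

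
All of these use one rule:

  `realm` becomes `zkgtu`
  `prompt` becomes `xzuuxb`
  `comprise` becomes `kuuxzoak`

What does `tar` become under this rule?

The shift depends on letter class: consonant r→z is +8, but vowel e→k is +6. Vowels shift forward by 6 and consonants shift forward by 8.
For tar: t(cons)+8=b, a(vowel)+6=g, r(cons)+8=z.

bgz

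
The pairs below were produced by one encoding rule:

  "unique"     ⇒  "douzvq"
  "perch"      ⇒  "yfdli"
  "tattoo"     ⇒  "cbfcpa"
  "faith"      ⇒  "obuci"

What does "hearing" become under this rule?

Shifts by position in unique: pos 0: u→d (+9), pos 1: n→o (+1), pos 2: i→u (+12), pos 3: q→z (+9), pos 4: u→v (+1), pos 5: e→q (+12) — repeating every 3. The shifts repeat in a cycle of length 3: positions 0,1,… shift by +9, +1, +12, then the pattern repeats.
For hearing: h+9=q, e+1=f, a+12=m, r+9=a, i+1=j, n+12=z, g+9=p.

qfmajzp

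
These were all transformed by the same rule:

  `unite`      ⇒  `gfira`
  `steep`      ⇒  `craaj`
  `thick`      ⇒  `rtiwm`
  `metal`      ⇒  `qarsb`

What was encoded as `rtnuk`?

throw

u(20)→g(6) and n(13)→f(5) fit y≡15x+18 (mod 26); the inverse of 15 mod 26 is 7. This is an affine cipher: with a=0,…,z=25, each position x becomes (15x+18) mod 26.
Reversing it on rtnuk: r(17)→7·(17−18)≡19=t; t(19)→7·(19−18)≡7=h; n(13)→7·(13−18)≡17=r; u(20)→7·(20−18)≡14=o; k(10)→7·(10−18)≡22=w (all mod 26).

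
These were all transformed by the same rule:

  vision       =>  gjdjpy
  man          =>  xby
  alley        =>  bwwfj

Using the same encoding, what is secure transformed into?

dfnvcf

The shift depends on letter class: consonant v→g is +11, but vowel i→j is +1. Vowels shift forward by 1 and consonants shift forward by 11.
On secure: s(cons)+11=d, e(vowel)+1=f, c(cons)+11=n, u(vowel)+1=v, r(cons)+11=c, e(vowel)+1=f.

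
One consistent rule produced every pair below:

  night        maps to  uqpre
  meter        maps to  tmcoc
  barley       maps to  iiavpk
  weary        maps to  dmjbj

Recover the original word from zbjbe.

start

In night: n→u is +7, i→q is +8, g→p is +9, h→r is +10 — the shift increases by 1 each position. Letter i (0-indexed) is shifted by i+7, so successive shifts are 7, 8, 9, ….
Decoding zbjbe: z−7=s, b−8=t, j−9=a, b−10=r, e−11=t.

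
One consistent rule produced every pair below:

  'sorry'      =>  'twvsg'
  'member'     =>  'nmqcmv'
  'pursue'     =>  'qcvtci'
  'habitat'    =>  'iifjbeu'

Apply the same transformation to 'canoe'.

dirpm

A repeating key of period 3 is used — shifts +1, +8, +4 over and over.
Applying it to canoe: c+1=d, a+8=i, n+4=r, o+1=p, e+8=m.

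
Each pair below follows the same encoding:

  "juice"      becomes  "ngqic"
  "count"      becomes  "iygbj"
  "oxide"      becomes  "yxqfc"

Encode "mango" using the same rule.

j(9)→n(13) and u(20)→g(6) fit y≡23x+14 (mod 26); the inverse of 23 mod 26 is 17. Each letter's alphabet position (a=0..z=25) is mapped through 23·x+14 mod 26 — an affine cipher.
On mango: m(12)→23·12+14≡4=e; a(0)→23·0+14≡14=o; n(13)→23·13+14≡1=b; g(6)→23·6+14≡22=w; o(14)→23·14+14≡24=y (all mod 26).

eobwy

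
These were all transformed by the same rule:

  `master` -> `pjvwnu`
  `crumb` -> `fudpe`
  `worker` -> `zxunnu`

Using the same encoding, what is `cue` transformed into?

fdn

The shift depends on letter class: consonant m→p is +3, but vowel a→j is +9. Two shifts are in play — +9 for a/e/i/o/u, +3 for every other letter.
On cue: c(cons)+3=f, u(vowel)+9=d, e(vowel)+9=n.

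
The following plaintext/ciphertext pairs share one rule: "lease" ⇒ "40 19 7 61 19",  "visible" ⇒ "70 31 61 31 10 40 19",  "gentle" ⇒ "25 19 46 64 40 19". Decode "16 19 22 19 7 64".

l(#12)→40 and e(#5)→19: differences scale by 3, so n = 3·pos + 4. The formula is n = 3×(alphabet index, a=1) + 4.
Reversing it on 16 19 22 19 7 64: 16→(16−4)÷3=4=d, 19→(19−4)÷3=5=e, 22→(22−4)÷3=6=f, 19→(19−4)÷3=5=e, 7→(7−4)÷3=1=a, 64→(64−4)÷3=20=t.

defeat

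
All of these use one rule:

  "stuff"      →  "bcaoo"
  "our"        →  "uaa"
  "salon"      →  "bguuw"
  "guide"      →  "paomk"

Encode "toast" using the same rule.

The shift depends on letter class: consonant s→b is +9, but vowel u→a is +6. Two shifts are in play — +6 for a/e/i/o/u, +9 for every other letter.
Applying it to toast: t(cons)+9=c, o(vowel)+6=u, a(vowel)+6=g, s(cons)+9=b, t(cons)+9=c.

cugbc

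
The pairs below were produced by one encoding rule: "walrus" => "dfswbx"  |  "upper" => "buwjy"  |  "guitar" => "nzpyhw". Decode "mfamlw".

father

Shifts by position in walrus: pos 0: w→d (+7), pos 1: a→f (+5), pos 2: l→s (+7), pos 3: r→w (+5) — repeating every 2. The shifts repeat in a cycle of length 2: positions 0,1,… shift by +7, +5, then the pattern repeats.
Decoding mfamlw: m−7=f, f−5=a, a−7=t, m−5=h, l−7=e, w−5=r.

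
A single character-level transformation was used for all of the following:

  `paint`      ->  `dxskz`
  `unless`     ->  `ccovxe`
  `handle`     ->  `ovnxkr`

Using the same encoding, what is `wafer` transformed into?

Read the word backwards and shift each letter +10.
For wafer: reverse → refaw; then shift: r+10=b, e+10=o, f+10=p, a+10=k, w+10=g.

bopkg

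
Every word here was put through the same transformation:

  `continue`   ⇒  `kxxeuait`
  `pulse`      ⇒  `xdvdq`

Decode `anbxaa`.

sermon

In continue: c→k is +8, o→x is +9, n→x is +10, t→e is +11 — the shift increases by 1 each position. The shift increases by 1 at each position, starting from +8: 8, 9, 10, ….
Undoing it on anbxaa: a−8=s, n−9=e, b−10=r, x−11=m, a−12=o, a−13=n.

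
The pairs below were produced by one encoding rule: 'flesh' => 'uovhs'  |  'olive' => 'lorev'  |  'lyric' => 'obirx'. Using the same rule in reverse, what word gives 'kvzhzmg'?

Each pair mirrors across the alphabet (f↔u, l↔o, e↔v): positions sum to 25. Each letter is replaced by its mirror in the alphabet: a↔z, b↔y, c↔x, and so on (the Atbash cipher).
Undoing it on kvzhzmg: k↔p, v↔e, z↔a, h↔s, z↔a, m↔n, g↔t.

peasant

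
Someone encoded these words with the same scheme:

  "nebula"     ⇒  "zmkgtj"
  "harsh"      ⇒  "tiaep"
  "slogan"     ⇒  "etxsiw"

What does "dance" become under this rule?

Shifts by position in nebula: pos 0: n→z (+12), pos 1: e→m (+8), pos 2: b→k (+9), pos 3: u→g (+12), pos 4: l→t (+8), pos 5: a→j (+9) — repeating every 3. A repeating key of period 3 is used — shifts +12, +8, +9 over and over.
Applying it to dance: d+12=p, a+8=i, n+9=w, c+12=o, e+8=m.

piwom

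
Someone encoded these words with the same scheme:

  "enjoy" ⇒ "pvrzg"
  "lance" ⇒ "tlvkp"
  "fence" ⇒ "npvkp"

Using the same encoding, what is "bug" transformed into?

The shift depends on letter class: consonant n→v is +8, but vowel e→p is +11. Two shifts are in play — +11 for a/e/i/o/u, +8 for every other letter.
For bug: b(cons)+8=j, u(vowel)+11=f, g(cons)+8=o.

jfo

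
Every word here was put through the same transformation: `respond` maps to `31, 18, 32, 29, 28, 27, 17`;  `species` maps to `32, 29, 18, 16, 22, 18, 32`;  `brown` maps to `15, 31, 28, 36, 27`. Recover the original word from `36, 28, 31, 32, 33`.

r is letter #18 and maps to 31: an offset of 13. The number is (letter's place in the alphabet, a=1) + 13.
Decoding 36, 28, 31, 32, 33: 36→(36−13)÷1=23=w, 28→(28−13)÷1=15=o, 31→(31−13)÷1=18=r, 32→(32−13)÷1=19=s, 33→(33−13)÷1=20=t.

worst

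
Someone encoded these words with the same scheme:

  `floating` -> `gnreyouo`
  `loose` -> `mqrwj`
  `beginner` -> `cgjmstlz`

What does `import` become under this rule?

josswz

In floating: f→g is +1, l→n is +2, o→r is +3, a→e is +4 — the shift increases by 1 each position. Letter i (0-indexed) is shifted by i+1, so successive shifts are 1, 2, 3, ….
On import: i+1=j, m+2=o, p+3=s, o+4=s, r+5=w, t+6=z.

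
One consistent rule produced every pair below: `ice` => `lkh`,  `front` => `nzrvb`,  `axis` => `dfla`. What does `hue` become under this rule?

pxh

The shift depends on letter class: consonant c→k is +8, but vowel i→l is +3. The rule splits by letter class: vowels +3, consonants +8.
On hue: h(cons)+8=p, u(vowel)+3=x, e(vowel)+3=h.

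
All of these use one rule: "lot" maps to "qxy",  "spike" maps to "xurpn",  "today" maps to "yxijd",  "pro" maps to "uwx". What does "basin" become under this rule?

gjxrs

The shift depends on letter class: consonant l→q is +5, but vowel o→x is +9. Two shifts are in play — +9 for a/e/i/o/u, +5 for every other letter.
Applying it to basin: b(cons)+5=g, a(vowel)+9=j, s(cons)+5=x, i(vowel)+9=r, n(cons)+5=s.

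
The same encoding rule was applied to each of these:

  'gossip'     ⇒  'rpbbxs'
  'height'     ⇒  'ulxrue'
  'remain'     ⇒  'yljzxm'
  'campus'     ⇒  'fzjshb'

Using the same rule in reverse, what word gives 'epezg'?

total

Treating letters as 0–25, the rule is x ↦ 3x + 25 (mod 26).
Decoding epezg: e(4)→9·(4−25)≡19=t; p(15)→9·(15−25)≡14=o; e(4)→9·(4−25)≡19=t; z(25)→9·(25−25)≡0=a; g(6)→9·(6−25)≡11=l (all mod 26).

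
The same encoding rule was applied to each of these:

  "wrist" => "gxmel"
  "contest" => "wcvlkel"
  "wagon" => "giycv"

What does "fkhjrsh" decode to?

helpful

w(22)→g(6) and r(17)→x(23) fit y≡7x+8 (mod 26); the inverse of 7 mod 26 is 15. Treating letters as 0–25, the rule is x ↦ 7x + 8 (mod 26).
Decoding fkhjrsh: f(5)→15·(5−8)≡7=h; k(10)→15·(10−8)≡4=e; h(7)→15·(7−8)≡11=l; j(9)→15·(9−8)≡15=p; r(17)→15·(17−8)≡5=f; s(18)→15·(18−8)≡20=u; h(7)→15·(7−8)≡11=l (all mod 26).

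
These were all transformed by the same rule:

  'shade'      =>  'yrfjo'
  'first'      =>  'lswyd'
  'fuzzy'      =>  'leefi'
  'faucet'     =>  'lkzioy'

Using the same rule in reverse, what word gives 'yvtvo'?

slope

Shifts by position in shade: pos 0: s→y (+6), pos 1: h→r (+10), pos 2: a→f (+5), pos 3: d→j (+6), pos 4: e→o (+10) — repeating every 3. It's a Vigenère-style cipher with numeric key [6,10,5]: position i shifts by key[i mod 3].
Undoing it on yvtvo: y−6=s, v−10=l, t−5=o, v−6=p, o−10=e.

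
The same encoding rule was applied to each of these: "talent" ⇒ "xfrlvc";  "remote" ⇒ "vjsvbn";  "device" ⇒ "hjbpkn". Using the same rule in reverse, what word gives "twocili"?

In talent: t→x is +4, a→f is +5, l→r is +6, e→l is +7 — the shift increases by 1 each position. Each letter shifts forward by (position + 4), i.e. 4, 5, 6, … — the shift grows by one for each successive letter.
Undoing it on twocili: t−4=p, w−5=r, o−6=i, c−7=v, i−8=a, l−9=c, i−10=y.

privacy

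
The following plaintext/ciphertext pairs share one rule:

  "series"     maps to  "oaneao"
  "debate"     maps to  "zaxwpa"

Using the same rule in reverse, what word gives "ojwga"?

Compare letters: s→o is +22, e→a is +22, r→n is +22 — a constant shift. It's a constant shift of +22 (ROT22).
Undoing it on ojwga: o−22=s, j−22=n, w−22=a, g−22=k, a−22=e.

snake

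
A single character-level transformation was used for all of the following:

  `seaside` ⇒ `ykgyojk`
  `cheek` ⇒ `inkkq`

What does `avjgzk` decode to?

Each letter is shifted forward by 6 in the alphabet (a Caesar shift of +6).
Decoding avjgzk: a−6=u, v−6=p, j−6=d, g−6=a, z−6=t, k−6=e.

update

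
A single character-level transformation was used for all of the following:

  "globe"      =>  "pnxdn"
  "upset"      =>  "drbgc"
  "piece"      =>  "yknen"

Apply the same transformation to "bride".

ktrfn

It's a Vigenère-style cipher with numeric key [9,2]: position i shifts by key[i mod 2].
On bride: b+9=k, r+2=t, i+9=r, d+2=f, e+9=n.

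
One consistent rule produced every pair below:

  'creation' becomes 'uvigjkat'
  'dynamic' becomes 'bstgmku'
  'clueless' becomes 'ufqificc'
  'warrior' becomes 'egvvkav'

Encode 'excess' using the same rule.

Treating letters as 0–25, the rule is x ↦ 7x + 6 (mod 26).
On excess: e(4)→7·4+6≡8=i; x(23)→7·23+6≡11=l; c(2)→7·2+6≡20=u; e(4)→7·4+6≡8=i; s(18)→7·18+6≡2=c; s(18)→7·18+6≡2=c (all mod 26).

iluicc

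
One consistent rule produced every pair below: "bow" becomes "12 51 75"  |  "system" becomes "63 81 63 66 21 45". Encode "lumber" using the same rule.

b(#2)→12 and o(#15)→51: differences scale by 3, so n = 3·pos + 6. With a=1..z=26, the number is 3·pos + 6.
On lumber: l=12→42, u=21→69, m=13→45, b=2→12, e=5→21, r=18→60.

42 69 45 12 21 60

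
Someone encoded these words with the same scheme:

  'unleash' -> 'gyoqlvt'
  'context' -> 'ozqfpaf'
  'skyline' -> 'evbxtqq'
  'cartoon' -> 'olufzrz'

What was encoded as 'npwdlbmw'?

Shifts by position in unleash: pos 0: u→g (+12), pos 1: n→y (+11), pos 2: l→o (+3), pos 3: e→q (+12), pos 4: a→l (+11), pos 5: s→v (+3) — repeating every 3. It's a Vigenère-style cipher with numeric key [12,11,3]: position i shifts by key[i mod 3].
Undoing it on npwdlbmw: n−12=b, p−11=e, w−3=t, d−12=r, l−11=a, b−3=y, m−12=a, w−11=l.

betrayal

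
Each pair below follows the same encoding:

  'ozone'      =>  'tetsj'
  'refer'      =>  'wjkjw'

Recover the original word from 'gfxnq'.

basil

This is a Caesar cipher with shift 5.
Undoing it on gfxnq: g−5=b, f−5=a, x−5=s, n−5=i, q−5=l.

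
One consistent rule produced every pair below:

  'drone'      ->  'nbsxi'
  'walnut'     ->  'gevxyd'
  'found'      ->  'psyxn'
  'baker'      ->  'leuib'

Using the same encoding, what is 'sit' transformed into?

cmd

The shift depends on letter class: consonant d→n is +10, but vowel o→s is +4. Vowels shift forward by 4 and consonants shift forward by 10.
On sit: s(cons)+10=c, i(vowel)+4=m, t(cons)+10=d.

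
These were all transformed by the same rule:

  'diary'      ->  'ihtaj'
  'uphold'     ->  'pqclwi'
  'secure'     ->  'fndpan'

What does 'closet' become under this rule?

dwlfnk

Each letter's alphabet position (a=0..z=25) is mapped through 5·x+19 mod 26 — an affine cipher.
Applying it to closet: c(2)→5·2+19≡3=d; l(11)→5·11+19≡22=w; o(14)→5·14+19≡11=l; s(18)→5·18+19≡5=f; e(4)→5·4+19≡13=n; t(19)→5·19+19≡10=k (all mod 26).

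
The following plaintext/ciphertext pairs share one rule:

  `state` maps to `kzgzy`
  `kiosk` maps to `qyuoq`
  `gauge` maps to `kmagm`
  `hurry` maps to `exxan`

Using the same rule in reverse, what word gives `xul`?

Two steps: reverse the string, then apply a Caesar shift of +6.
Undoing it on xul: shift back: x−6=r, u−6=o, l−6=f → rof; then reverse → for.

for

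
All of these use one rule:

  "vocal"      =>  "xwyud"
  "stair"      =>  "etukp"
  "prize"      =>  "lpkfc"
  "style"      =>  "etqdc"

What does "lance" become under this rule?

duhyc

v(21)→x(23) and o(14)→w(22) fit y≡15x+20 (mod 26); the inverse of 15 mod 26 is 7. Treating letters as 0–25, the rule is x ↦ 15x + 20 (mod 26).
On lance: l(11)→15·11+20≡3=d; a(0)→15·0+20≡20=u; n(13)→15·13+20≡7=h; c(2)→15·2+20≡24=y; e(4)→15·4+20≡2=c (all mod 26).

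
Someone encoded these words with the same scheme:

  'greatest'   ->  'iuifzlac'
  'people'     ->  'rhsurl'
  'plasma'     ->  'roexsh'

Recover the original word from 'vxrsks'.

tunnel

The shift increases by 1 at each position, starting from +2: 2, 3, 4, ….
Decoding vxrsks: v−2=t, x−3=u, r−4=n, s−5=n, k−6=e, s−7=l.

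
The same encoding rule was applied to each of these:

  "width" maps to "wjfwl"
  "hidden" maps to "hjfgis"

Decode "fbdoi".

fable

In width: w→w is +0, i→j is +1, d→f is +2, t→w is +3 — the shift increases by 1 each position. Letter i (0-indexed) is shifted by i+0, so successive shifts are 0, 1, 2, ….
Decoding fbdoi: f−0=f, b−1=a, d−2=b, o−3=l, i−4=e.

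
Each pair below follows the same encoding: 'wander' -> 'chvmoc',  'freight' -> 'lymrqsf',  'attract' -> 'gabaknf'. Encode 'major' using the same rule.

shrxb

The shift increases by 1 at each position, starting from +6: 6, 7, 8, ….
For major: m+6=s, a+7=h, j+8=r, o+9=x, r+10=b.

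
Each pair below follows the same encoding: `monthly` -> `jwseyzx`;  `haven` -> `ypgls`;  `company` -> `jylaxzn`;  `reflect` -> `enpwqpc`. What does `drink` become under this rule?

vytco

The output letters match the input read backwards, each shifted +11: monthly reversed is ylhtnom. The word is reversed, then every letter is shifted forward by 11.
For drink: reverse → knird; then shift: k+11=v, n+11=y, i+11=t, r+11=c, d+11=o.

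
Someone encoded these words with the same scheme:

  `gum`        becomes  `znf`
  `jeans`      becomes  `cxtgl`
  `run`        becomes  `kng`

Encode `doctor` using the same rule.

This is a Caesar cipher with shift 19.
Applying it to doctor: d+19=w, o+19=h, c+19=v, t+19=m, o+19=h, r+19=k.

whvmhk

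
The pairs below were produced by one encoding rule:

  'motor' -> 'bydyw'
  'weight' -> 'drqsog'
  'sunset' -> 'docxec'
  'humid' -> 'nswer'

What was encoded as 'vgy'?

Read the word backwards and shift each letter +10.
Decoding vgy: shift back: v−10=l, g−10=w, y−10=o → lwo; then reverse → owl.

owl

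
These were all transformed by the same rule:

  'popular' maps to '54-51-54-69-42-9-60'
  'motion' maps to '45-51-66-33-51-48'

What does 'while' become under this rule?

p(#16)→54 and o(#15)→51: differences scale by 3, so n = 3·pos + 6. With a=1..z=26, the number is 3·pos + 6.
On while: w=23→75, h=8→30, i=9→33, l=12→42, e=5→21.

75-30-33-42-21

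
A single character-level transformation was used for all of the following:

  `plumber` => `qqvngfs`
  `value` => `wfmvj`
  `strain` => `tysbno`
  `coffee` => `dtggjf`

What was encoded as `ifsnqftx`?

harmless

Shifts by position in plumber: pos 0: p→q (+1), pos 1: l→q (+5), pos 2: u→v (+1), pos 3: m→n (+1), pos 4: b→g (+5), pos 5: e→f (+1) — repeating every 3. A repeating key of period 3 is used — shifts +1, +5, +1 over and over.
Decoding ifsnqftx: i−1=h, f−5=a, s−1=r, n−1=m, q−5=l, f−1=e, t−1=s, x−5=s.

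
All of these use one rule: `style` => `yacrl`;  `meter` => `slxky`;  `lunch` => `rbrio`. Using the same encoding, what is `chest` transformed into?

ioiya

Shifts by position in style: pos 0: s→y (+6), pos 1: t→a (+7), pos 2: y→c (+4), pos 3: l→r (+6), pos 4: e→l (+7) — repeating every 3. The shifts repeat in a cycle of length 3: positions 0,1,… shift by +6, +7, +4, then the pattern repeats.
For chest: c+6=i, h+7=o, e+4=i, s+6=y, t+7=a.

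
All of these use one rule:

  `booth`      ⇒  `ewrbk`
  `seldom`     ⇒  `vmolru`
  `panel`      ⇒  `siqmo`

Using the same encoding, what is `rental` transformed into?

A repeating key of period 2 is used — shifts +3, +8 over and over.
For rental: r+3=u, e+8=m, n+3=q, t+8=b, a+3=d, l+8=t.

umqbdt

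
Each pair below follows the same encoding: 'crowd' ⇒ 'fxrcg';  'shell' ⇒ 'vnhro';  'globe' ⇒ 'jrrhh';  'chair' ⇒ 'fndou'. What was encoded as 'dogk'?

Shifts by position in crowd: pos 0: c→f (+3), pos 1: r→x (+6), pos 2: o→r (+3), pos 3: w→c (+6) — repeating every 2. A repeating key of period 2 is used — shifts +3, +6 over and over.
Undoing it on dogk: d−3=a, o−6=i, g−3=d, k−6=e.

aide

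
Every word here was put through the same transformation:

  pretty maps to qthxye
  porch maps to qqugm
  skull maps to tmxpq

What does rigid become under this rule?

In pretty: p→q is +1, r→t is +2, e→h is +3, t→x is +4 — the shift increases by 1 each position. Letter i (0-indexed) is shifted by i+1, so successive shifts are 1, 2, 3, ….
For rigid: r+1=s, i+2=k, g+3=j, i+4=m, d+5=i.

skjmi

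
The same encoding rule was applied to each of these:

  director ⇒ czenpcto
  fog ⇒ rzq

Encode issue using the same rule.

pfddt

The output letters match the input read backwards, each shifted +11: director reversed is rotcerid. Two steps: reverse the string, then apply a Caesar shift of +11.
Applying it to issue: reverse → eussi; then shift: e+11=p, u+11=f, s+11=d, s+11=d, i+11=t.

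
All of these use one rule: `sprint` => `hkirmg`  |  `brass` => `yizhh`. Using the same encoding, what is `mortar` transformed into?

nligzi

Each letter is replaced by its mirror in the alphabet: a↔z, b↔y, c↔x, and so on (the Atbash cipher).
For mortar: m↔n, o↔l, r↔i, t↔g, a↔z, r↔i.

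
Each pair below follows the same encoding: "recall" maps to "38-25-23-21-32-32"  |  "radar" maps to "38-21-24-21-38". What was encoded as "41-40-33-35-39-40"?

utmost

r is letter #18 and maps to 38: an offset of 20. Letters become their 1-based position plus 20 (so a→21, b→22, …).
Decoding 41-40-33-35-39-40: 41→(41−20)÷1=21=u, 40→(40−20)÷1=20=t, 33→(33−20)÷1=13=m, 35→(35−20)÷1=15=o, 39→(39−20)÷1=19=s, 40→(40−20)÷1=20=t.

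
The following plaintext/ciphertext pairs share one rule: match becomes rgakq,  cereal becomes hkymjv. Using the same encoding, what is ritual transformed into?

woacjv

In match: m→r is +5, a→g is +6, t→a is +7, c→k is +8 — the shift increases by 1 each position. Each letter shifts forward by (position + 5), i.e. 5, 6, 7, … — the shift grows by one for each successive letter.
Applying it to ritual: r+5=w, i+6=o, t+7=a, u+8=c, a+9=j, l+10=v.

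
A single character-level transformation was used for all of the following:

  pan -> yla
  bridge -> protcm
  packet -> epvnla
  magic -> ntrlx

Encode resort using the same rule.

Read the word backwards and shift each letter +11.
Applying it to resort: reverse → troser; then shift: t+11=e, r+11=c, o+11=z, s+11=d, e+11=p, r+11=c.

eczdpc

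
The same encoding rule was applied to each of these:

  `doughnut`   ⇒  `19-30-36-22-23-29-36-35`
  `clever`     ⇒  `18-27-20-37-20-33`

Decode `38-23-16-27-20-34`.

Each letter is replaced by its alphabet position (a=1..z=26) + 15.
Decoding 38-23-16-27-20-34: 38→(38−15)÷1=23=w, 23→(23−15)÷1=8=h, 16→(16−15)÷1=1=a, 27→(27−15)÷1=12=l, 20→(20−15)÷1=5=e, 34→(34−15)÷1=19=s.

whales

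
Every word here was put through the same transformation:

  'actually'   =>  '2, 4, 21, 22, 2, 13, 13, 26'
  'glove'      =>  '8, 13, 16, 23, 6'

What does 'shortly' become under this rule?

The number is (letter's place in the alphabet, a=1) + 1.
Applying it to shortly: s=19→20, h=8→9, o=15→16, r=18→19, t=20→21, l=12→13, y=25→26.

20, 9, 16, 19, 21, 13, 26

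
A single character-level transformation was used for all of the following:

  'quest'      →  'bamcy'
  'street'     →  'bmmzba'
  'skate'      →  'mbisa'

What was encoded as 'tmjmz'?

The output letters match the input read backwards, each shifted +8: quest reversed is tseuq. Two steps: reverse the string, then apply a Caesar shift of +8.
Undoing it on tmjmz: shift back: t−8=l, m−8=e, j−8=b, m−8=e, z−8=r → leber; then reverse → rebel.

rebel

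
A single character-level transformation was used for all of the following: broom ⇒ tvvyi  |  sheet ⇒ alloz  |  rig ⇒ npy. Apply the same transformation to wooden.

Read the word backwards and shift each letter +7.
For wooden: reverse → nedoow; then shift: n+7=u, e+7=l, d+7=k, o+7=v, o+7=v, w+7=d.

ulkvvd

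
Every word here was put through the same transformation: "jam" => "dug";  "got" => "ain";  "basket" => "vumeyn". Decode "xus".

day

This is a Caesar cipher with shift 20.
Decoding xus: x−20=d, u−20=a, s−20=y.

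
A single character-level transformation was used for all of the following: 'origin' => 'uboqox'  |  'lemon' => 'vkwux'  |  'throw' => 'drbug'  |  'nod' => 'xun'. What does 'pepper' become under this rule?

The shift depends on letter class: consonant r→b is +10, but vowel o→u is +6. The rule splits by letter class: vowels +6, consonants +10.
Applying it to pepper: p(cons)+10=z, e(vowel)+6=k, p(cons)+10=z, p(cons)+10=z, e(vowel)+6=k, r(cons)+10=b.

zkzzkb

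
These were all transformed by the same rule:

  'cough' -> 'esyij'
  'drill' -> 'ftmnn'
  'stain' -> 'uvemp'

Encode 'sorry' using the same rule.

The rule splits by letter class: vowels +4, consonants +2.
For sorry: s(cons)+2=u, o(vowel)+4=s, r(cons)+2=t, r(cons)+2=t, y(cons)+2=a.

ustta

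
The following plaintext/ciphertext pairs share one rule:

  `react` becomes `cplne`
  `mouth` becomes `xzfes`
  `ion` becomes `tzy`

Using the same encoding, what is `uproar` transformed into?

Each letter is shifted forward by 11 in the alphabet (a Caesar shift of +11).
Applying it to uproar: u+11=f, p+11=a, r+11=c, o+11=z, a+11=l, r+11=c.

faczlc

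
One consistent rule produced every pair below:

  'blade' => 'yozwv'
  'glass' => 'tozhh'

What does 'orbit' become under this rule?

Each pair mirrors across the alphabet (b↔y, l↔o, a↔z): positions sum to 25. This is the alphabet-reversal cipher (Atbash): a becomes z, b becomes y, etc.
For orbit: o↔l, r↔i, b↔y, i↔r, t↔g.

liyrg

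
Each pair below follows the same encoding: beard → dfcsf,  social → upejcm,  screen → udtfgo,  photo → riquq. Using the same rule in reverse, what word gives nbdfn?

label

It's a Vigenère-style cipher with numeric key [2,1]: position i shifts by key[i mod 2].
Undoing it on nbdfn: n−2=l, b−1=a, d−2=b, f−1=e, n−2=l.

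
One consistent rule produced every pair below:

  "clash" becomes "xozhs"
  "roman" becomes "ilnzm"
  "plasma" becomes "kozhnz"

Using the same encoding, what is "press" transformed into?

kivhh

Each pair mirrors across the alphabet (c↔x, l↔o, a↔z): positions sum to 25. Each letter is replaced by its mirror in the alphabet: a↔z, b↔y, c↔x, and so on (the Atbash cipher).
On press: p↔k, r↔i, e↔v, s↔h, s↔h.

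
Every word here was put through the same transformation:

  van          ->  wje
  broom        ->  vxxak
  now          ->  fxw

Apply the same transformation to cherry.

The output letters match the input read backwards, each shifted +9: van reversed is nav. Two steps: reverse the string, then apply a Caesar shift of +9.
Applying it to cherry: reverse → yrrehc; then shift: y+9=h, r+9=a, r+9=a, e+9=n, h+9=q, c+9=l.

haanql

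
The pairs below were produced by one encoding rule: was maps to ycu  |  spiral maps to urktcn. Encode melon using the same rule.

Compare letters: w→y is +2, a→c is +2, s→u is +2 — a constant shift. It's a constant shift of +2 (ROT2).
Applying it to melon: m+2=o, e+2=g, l+2=n, o+2=q, n+2=p.

ognqp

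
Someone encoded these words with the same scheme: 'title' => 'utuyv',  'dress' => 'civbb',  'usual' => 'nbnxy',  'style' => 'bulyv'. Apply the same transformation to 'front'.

t(19)→u(20) and i(8)→t(19) fit y≡19x+23 (mod 26); the inverse of 19 mod 26 is 11. Each letter's alphabet position (a=0..z=25) is mapped through 19·x+23 mod 26 — an affine cipher.
On front: f(5)→19·5+23≡14=o; r(17)→19·17+23≡8=i; o(14)→19·14+23≡3=d; n(13)→19·13+23≡10=k; t(19)→19·19+23≡20=u (all mod 26).

oidku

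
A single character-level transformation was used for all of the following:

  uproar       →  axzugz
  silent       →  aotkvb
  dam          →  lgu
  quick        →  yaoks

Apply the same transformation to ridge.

Two shifts are in play — +6 for a/e/i/o/u, +8 for every other letter.
On ridge: r(cons)+8=z, i(vowel)+6=o, d(cons)+8=l, g(cons)+8=o, e(vowel)+6=k.

zolok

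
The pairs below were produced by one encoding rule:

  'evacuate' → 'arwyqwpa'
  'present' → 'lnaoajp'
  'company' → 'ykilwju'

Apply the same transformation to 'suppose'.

This is a Caesar cipher with shift 22.
On suppose: s+22=o, u+22=q, p+22=l, p+22=l, o+22=k, s+22=o, e+22=a.

oqllkoa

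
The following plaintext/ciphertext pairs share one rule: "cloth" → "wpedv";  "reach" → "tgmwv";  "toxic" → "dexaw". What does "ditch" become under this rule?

Each letter's alphabet position (a=0..z=25) is mapped through 5·x+12 mod 26 — an affine cipher.
On ditch: d(3)→5·3+12≡1=b; i(8)→5·8+12≡0=a; t(19)→5·19+12≡3=d; c(2)→5·2+12≡22=w; h(7)→5·7+12≡21=v (all mod 26).

badwv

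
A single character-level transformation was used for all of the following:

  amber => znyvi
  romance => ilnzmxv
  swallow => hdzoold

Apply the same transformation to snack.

Letters are reflected about the middle of the alphabet (position → 25−position): Atbash.
On snack: s↔h, n↔m, a↔z, c↔x, k↔p.

hmzxp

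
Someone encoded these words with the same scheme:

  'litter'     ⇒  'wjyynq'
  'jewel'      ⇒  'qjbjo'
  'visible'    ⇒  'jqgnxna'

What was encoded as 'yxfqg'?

The output letters match the input read backwards, each shifted +5: litter reversed is rettil. The word is reversed, then every letter is shifted forward by 5.
Decoding yxfqg: shift back: y−5=t, x−5=s, f−5=a, q−5=l, g−5=b → tsalb; then reverse → blast.

blast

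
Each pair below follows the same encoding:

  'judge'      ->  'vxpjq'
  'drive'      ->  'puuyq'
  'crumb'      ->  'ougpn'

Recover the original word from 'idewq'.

waste

Shifts by position in judge: pos 0: j→v (+12), pos 1: u→x (+3), pos 2: d→p (+12), pos 3: g→j (+3) — repeating every 2. It's a Vigenère-style cipher with numeric key [12,3]: position i shifts by key[i mod 2].
Decoding idewq: i−12=w, d−3=a, e−12=s, w−3=t, q−12=e.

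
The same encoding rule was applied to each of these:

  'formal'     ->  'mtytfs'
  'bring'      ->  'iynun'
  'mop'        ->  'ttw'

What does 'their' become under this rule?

The shift depends on letter class: consonant f→m is +7, but vowel o→t is +5. Two shifts are in play — +5 for a/e/i/o/u, +7 for every other letter.
Applying it to their: t(cons)+7=a, h(cons)+7=o, e(vowel)+5=j, i(vowel)+5=n, r(cons)+7=y.

aojny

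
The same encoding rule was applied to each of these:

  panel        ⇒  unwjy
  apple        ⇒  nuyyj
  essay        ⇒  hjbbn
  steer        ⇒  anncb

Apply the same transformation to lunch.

qlwdu

The output letters match the input read backwards, each shifted +9: panel reversed is lenap. Two steps: reverse the string, then apply a Caesar shift of +9.
On lunch: reverse → hcnul; then shift: h+9=q, c+9=l, n+9=w, u+9=d, l+9=u.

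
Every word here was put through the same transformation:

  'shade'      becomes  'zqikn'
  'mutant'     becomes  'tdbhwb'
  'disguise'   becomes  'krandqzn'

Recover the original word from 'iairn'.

Shifts by position in shade: pos 0: s→z (+7), pos 1: h→q (+9), pos 2: a→i (+8), pos 3: d→k (+7), pos 4: e→n (+9) — repeating every 3. It's a Vigenère-style cipher with numeric key [7,9,8]: position i shifts by key[i mod 3].
Reversing it on iairn: i−7=b, a−9=r, i−8=a, r−7=k, n−9=e.

brake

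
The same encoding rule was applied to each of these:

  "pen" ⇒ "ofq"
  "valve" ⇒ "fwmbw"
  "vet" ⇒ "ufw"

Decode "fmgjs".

rifle

The output letters match the input read backwards, each shifted +1: pen reversed is nep. Two steps: reverse the string, then apply a Caesar shift of +1.
Undoing it on fmgjs: shift back: f−1=e, m−1=l, g−1=f, j−1=i, s−1=r → elfir; then reverse → rifle.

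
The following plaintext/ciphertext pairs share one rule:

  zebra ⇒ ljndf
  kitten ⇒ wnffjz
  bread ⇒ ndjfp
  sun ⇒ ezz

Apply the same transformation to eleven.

jxjhjz

The shift depends on letter class: consonant z→l is +12, but vowel e→j is +5. Vowels shift forward by 5 and consonants shift forward by 12.
For eleven: e(vowel)+5=j, l(cons)+12=x, e(vowel)+5=j, v(cons)+12=h, e(vowel)+5=j, n(cons)+12=z.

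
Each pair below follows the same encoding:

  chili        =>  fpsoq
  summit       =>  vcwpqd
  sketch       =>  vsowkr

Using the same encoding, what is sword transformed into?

Shifts by position in chili: pos 0: c→f (+3), pos 1: h→p (+8), pos 2: i→s (+10), pos 3: l→o (+3), pos 4: i→q (+8) — repeating every 3. It's a Vigenère-style cipher with numeric key [3,8,10]: position i shifts by key[i mod 3].
For sword: s+3=v, w+8=e, o+10=y, r+3=u, d+8=l.

veyul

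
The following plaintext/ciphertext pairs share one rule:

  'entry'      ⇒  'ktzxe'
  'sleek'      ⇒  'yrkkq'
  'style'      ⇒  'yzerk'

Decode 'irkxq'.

clerk

Every letter moves 6 places later in the alphabet, wrapping around z→a.
Undoing it on irkxq: i−6=c, r−6=l, k−6=e, x−6=r, q−6=k.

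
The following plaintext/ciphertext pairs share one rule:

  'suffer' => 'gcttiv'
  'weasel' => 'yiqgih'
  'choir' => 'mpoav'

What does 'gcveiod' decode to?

s(18)→g(6) and u(20)→c(2) fit y≡11x+16 (mod 26); the inverse of 11 mod 26 is 19. This is an affine cipher: with a=0,…,z=25, each position x becomes (11x+16) mod 26.
Undoing it on gcveiod: g(6)→19·(6−16)≡18=s; c(2)→19·(2−16)≡20=u; v(21)→19·(21−16)≡17=r; e(4)→19·(4−16)≡6=g; i(8)→19·(8−16)≡4=e; o(14)→19·(14−16)≡14=o; d(3)→19·(3−16)≡13=n (all mod 26).

surgeon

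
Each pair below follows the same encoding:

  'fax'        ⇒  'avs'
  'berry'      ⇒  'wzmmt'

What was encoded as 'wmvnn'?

Compare letters: f→a is +21, a→v is +21, x→s is +21 — a constant shift. It's a constant shift of +21 (ROT21).
Undoing it on wmvnn: w−21=b, m−21=r, v−21=a, n−21=s, n−21=s.

brass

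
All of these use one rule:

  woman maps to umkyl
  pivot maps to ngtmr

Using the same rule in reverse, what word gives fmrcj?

hotel

Compare letters: w→u is +24, o→m is +24, m→k is +24 — a constant shift. Every letter moves 24 places later in the alphabet, wrapping around z→a.
Undoing it on fmrcj: f−24=h, m−24=o, r−24=t, c−24=e, j−24=l.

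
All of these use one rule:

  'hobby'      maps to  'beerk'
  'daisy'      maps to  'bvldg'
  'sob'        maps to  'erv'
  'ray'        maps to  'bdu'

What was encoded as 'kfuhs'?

perch

The output letters match the input read backwards, each shifted +3: hobby reversed is ybboh. The word is reversed, then every letter is shifted forward by 3.
Decoding kfuhs: shift back: k−3=h, f−3=c, u−3=r, h−3=e, s−3=p → hcrep; then reverse → perch.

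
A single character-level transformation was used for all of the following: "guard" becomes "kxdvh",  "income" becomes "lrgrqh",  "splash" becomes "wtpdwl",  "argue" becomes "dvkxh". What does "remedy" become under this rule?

The shift depends on letter class: consonant g→k is +4, but vowel u→x is +3. Two shifts are in play — +3 for a/e/i/o/u, +4 for every other letter.
On remedy: r(cons)+4=v, e(vowel)+3=h, m(cons)+4=q, e(vowel)+3=h, d(cons)+4=h, y(cons)+4=c.

vhqhhc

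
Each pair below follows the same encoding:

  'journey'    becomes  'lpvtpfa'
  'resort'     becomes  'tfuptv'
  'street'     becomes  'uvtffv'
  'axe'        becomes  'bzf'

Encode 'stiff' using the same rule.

The shift depends on letter class: consonant j→l is +2, but vowel o→p is +1. The rule splits by letter class: vowels +1, consonants +2.
Applying it to stiff: s(cons)+2=u, t(cons)+2=v, i(vowel)+1=j, f(cons)+2=h, f(cons)+2=h.

uvjhh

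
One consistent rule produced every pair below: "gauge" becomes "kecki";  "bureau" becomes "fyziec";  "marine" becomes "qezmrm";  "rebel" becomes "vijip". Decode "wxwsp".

It's a Vigenère-style cipher with numeric key [4,4,8]: position i shifts by key[i mod 3].
Decoding wxwsp: w−4=s, x−4=t, w−8=o, s−4=o, p−4=l.

stool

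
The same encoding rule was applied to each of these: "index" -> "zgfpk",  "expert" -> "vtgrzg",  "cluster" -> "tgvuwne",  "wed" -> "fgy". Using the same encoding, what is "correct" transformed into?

The output letters match the input read backwards, each shifted +2: index reversed is xedni. Read the word backwards and shift each letter +2.
On correct: reverse → tcerroc; then shift: t+2=v, c+2=e, e+2=g, r+2=t, r+2=t, o+2=q, c+2=e.

vegttqe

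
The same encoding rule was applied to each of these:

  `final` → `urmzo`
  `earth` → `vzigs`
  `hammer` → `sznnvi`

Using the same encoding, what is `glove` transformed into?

Each pair mirrors across the alphabet (f↔u, i↔r, n↔m): positions sum to 25. This is the alphabet-reversal cipher (Atbash): a becomes z, b becomes y, etc.
For glove: g↔t, l↔o, o↔l, v↔e, e↔v.

tolev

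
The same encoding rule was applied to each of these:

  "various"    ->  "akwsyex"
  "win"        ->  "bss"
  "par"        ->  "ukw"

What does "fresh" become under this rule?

The shift depends on letter class: consonant v→a is +5, but vowel a→k is +10. Two shifts are in play — +10 for a/e/i/o/u, +5 for every other letter.
For fresh: f(cons)+5=k, r(cons)+5=w, e(vowel)+10=o, s(cons)+5=x, h(cons)+5=m.

kwoxm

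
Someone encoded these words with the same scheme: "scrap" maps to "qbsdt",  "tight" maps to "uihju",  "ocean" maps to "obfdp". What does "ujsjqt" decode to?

The word is reversed, then every letter is shifted forward by 1.
Decoding ujsjqt: shift back: u−1=t, j−1=i, s−1=r, j−1=i, q−1=p, t−1=s → tirips; then reverse → spirit.

spirit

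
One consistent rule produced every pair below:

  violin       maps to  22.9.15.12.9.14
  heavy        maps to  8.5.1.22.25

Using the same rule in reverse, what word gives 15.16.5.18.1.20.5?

operate

Each letter is replaced by its alphabet position (a=1, b=2, …, z=26).
Decoding 15.16.5.18.1.20.5: 15=o, 16=p, 5=e, 18=r, 1=a, 20=t, 5=e.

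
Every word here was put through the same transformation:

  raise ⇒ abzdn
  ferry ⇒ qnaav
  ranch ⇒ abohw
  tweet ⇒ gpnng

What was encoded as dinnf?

sleek

Treating letters as 0–25, the rule is x ↦ 3x + 1 (mod 26).
Reversing it on dinnf: d(3)→9·(3−1)≡18=s; i(8)→9·(8−1)≡11=l; n(13)→9·(13−1)≡4=e; n(13)→9·(13−1)≡4=e; f(5)→9·(5−1)≡10=k (all mod 26).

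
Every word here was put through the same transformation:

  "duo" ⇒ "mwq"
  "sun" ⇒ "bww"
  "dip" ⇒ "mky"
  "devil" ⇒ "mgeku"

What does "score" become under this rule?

blqag

The shift depends on letter class: consonant d→m is +9, but vowel u→w is +2. The rule splits by letter class: vowels +2, consonants +9.
On score: s(cons)+9=b, c(cons)+9=l, o(vowel)+2=q, r(cons)+9=a, e(vowel)+2=g.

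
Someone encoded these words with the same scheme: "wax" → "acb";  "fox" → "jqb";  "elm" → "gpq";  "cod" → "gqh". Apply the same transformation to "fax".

Two shifts are in play — +2 for a/e/i/o/u, +4 for every other letter.
On fax: f(cons)+4=j, a(vowel)+2=c, x(cons)+4=b.

jcb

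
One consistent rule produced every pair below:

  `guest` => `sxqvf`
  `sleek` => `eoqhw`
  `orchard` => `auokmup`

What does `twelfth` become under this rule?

A repeating key of period 2 is used — shifts +12, +3 over and over.
For twelfth: t+12=f, w+3=z, e+12=q, l+3=o, f+12=r, t+3=w, h+12=t.

fzqorwt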